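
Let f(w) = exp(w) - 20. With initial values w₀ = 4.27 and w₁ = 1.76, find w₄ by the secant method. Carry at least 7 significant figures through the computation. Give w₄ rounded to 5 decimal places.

2.79048

f(w_0) = 51.521636, f(w_1) = -14.187563
w_2 = 1.760000 - (-14.187563)·(1.760000 - 4.270000)/(-14.187563 - (51.521636)) = 2.301945; f(w_2) = -10.006397
w_3 = 2.301945 - (-10.006397)·(2.301945 - 1.760000)/(-10.006397 - (-14.187563)) = 3.598933; f(w_3) = 16.559187
w_4 = 3.598933 - (16.559187)·(3.598933 - 2.301945)/(16.559187 - (-10.006397)) = 2.790478; f(w_4) = -3.711190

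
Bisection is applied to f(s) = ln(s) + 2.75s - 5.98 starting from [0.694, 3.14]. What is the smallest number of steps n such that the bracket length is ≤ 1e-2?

Initial width b − a = 3.14 − 0.694 = 2.446000.
After n steps the width is (b−a)/2^n; need (b−a)/2^n ≤ 1e-2.
So n ≥ log₂(2.446000/1e-2) = log₂(244.6000) ≈ 7.9343.
Hence n = 8.

8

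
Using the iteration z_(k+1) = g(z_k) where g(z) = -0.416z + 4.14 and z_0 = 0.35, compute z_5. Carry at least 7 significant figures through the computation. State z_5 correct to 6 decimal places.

2.955794

z_1 = g(0.350000) = 3.994400
z_2 = g(3.994400) = 2.478330
z_3 = g(2.478330) = 3.109015
z_4 = g(3.109015) = 2.846650
z_5 = g(2.846650) = 2.955794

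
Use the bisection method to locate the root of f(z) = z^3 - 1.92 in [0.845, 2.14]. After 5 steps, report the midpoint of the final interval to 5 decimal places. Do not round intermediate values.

1.22945

f(0.845000) = -1.316649, f(2.140000) = 7.880344 (opposite signs)
step 1: m = 1.492500, f(m) = 1.404628 > 0 → root in [0.845000, 1.492500]
step 2: m = 1.168750, f(m) = -0.323515 < 0 → root in [1.168750, 1.492500]
step 3: m = 1.330625, f(m) = 0.435955 > 0 → root in [1.168750, 1.330625]
step 4: m = 1.249688, f(m) = 0.031661 > 0 → root in [1.168750, 1.249688]
step 5: m = 1.209219, f(m) = -0.151868 < 0 → root in [1.209219, 1.249688]
Midpoint of [1.209219, 1.249688] = 1.229453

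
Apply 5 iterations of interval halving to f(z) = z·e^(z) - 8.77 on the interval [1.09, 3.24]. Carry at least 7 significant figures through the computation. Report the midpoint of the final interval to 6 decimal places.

f(1.090000) = -5.528041, f(3.240000) = 73.959258 (opposite signs)
step 1: m = 2.165000, f(m) = 10.097113 > 0 → root in [1.090000, 2.165000]
step 2: m = 1.627500, f(m) = -0.484184 < 0 → root in [1.627500, 2.165000]
step 3: m = 1.896250, f(m) = 3.860673 > 0 → root in [1.627500, 1.896250]
step 4: m = 1.761875, f(m) = 1.490008 > 0 → root in [1.627500, 1.761875]
step 5: m = 1.694687, f(m) = 0.457479 > 0 → root in [1.627500, 1.694687]
Midpoint of [1.627500, 1.694687] = 1.661094

1.661094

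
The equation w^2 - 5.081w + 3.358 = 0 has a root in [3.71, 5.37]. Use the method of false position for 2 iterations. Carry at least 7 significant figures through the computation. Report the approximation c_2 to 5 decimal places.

4.26197

False-position update: c = (a·f(b) − b·f(a))/(f(b) − f(a)); replace the endpoint whose sign matches f(c).
f(3.710000) = -1.728410, f(5.370000) = 4.909930
step 1: c = 4.142211, f(c) = -0.530664 < 0 → new bracket [4.142211, 5.370000]
step 2: c = 4.261966, f(c) = -0.132694 < 0 → new bracket [4.261966, 5.370000]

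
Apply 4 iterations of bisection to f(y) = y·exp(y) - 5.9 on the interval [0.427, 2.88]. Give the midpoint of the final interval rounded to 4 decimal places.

f(0.427000) = -5.245557, f(2.880000) = 45.405107 (opposite signs)
step 1: m = 1.653500, f(m) = 2.739928 > 0 → root in [0.427000, 1.653500]
step 2: m = 1.040250, f(m) = -2.956171 < 0 → root in [1.040250, 1.653500]
step 3: m = 1.346875, f(m) = -0.720740 < 0 → root in [1.346875, 1.653500]
step 4: m = 1.500188, f(m) = 0.824635 > 0 → root in [1.346875, 1.500188]
Midpoint of [1.346875, 1.500188] = 1.423531

1.4235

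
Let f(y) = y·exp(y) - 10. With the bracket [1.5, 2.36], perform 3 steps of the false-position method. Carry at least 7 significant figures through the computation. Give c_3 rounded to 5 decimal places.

False-position update: c = (a·f(b) − b·f(a))/(f(b) − f(a)); replace the endpoint whose sign matches f(c).
f(1.500000) = -3.277466, f(2.360000) = 14.994645
step 1: c = 1.654258, f(c) = -1.349555 < 0 → new bracket [1.654258, 2.360000]
step 2: c = 1.712532, f(c) = -0.507474 < 0 → new bracket [1.712532, 2.360000]
step 3: c = 1.733727, f(c) = -0.184127 < 0 → new bracket [1.733727, 2.360000]

1.73373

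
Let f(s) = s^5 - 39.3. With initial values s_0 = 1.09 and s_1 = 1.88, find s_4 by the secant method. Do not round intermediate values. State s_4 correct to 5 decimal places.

f(s_0) = -37.761376, f(s_1) = -15.815071
s_2 = 1.880000 - (-15.815071)·(1.880000 - 1.090000)/(-15.815071 - (-37.761376)) = 2.449294; f(s_2) = 48.846458
s_3 = 2.449294 - (48.846458)·(2.449294 - 1.880000)/(48.846458 - (-15.815071)) = 2.019239; f(s_3) = -5.730953
s_4 = 2.019239 - (-5.730953)·(2.019239 - 2.449294)/(-5.730953 - (48.846458)) = 2.064398; f(s_4) = -1.805564

2.06440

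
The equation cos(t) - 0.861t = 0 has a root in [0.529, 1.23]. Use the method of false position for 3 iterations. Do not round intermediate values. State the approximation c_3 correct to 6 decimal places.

f(0.529000) = 0.407843, f(1.230000) = -0.724792
step 1: c = 0.781418, f(c) = 0.037114 > 0 → new bracket [0.781418, 1.230000]
step 2: c = 0.803270, f(c) = 0.002742 > 0 → new bracket [0.803270, 1.230000]
step 3: c = 0.804878, f(c) = 0.000199 > 0 → new bracket [0.804878, 1.230000]

0.804878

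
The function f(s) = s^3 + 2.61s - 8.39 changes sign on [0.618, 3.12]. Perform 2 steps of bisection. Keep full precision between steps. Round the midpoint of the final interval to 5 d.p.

1.55625

f(0.618000) = -6.540991, f(3.120000) = 30.124528 (opposite signs)
step 1: m = 1.869000, f(m) = 3.016808 > 0 → root in [0.618000, 1.869000]
step 2: m = 1.243500, f(m) = -3.221651 < 0 → root in [1.243500, 1.869000]
Midpoint of [1.243500, 1.869000] = 1.556250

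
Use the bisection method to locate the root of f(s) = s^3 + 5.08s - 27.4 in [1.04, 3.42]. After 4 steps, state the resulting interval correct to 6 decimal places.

f(1.040000) = -20.991936, f(3.420000) = 29.975288 (opposite signs)
step 1: m = 2.230000, f(m) = -4.982033 < 0 → root in [2.230000, 3.420000]
step 2: m = 2.825000, f(m) = 9.496266 > 0 → root in [2.230000, 2.825000]
step 3: m = 2.527500, f(m) = 1.586018 > 0 → root in [2.230000, 2.527500]
step 4: m = 2.378750, f(m) = -1.855908 < 0 → root in [2.378750, 2.527500]

[2.378750, 2.527500]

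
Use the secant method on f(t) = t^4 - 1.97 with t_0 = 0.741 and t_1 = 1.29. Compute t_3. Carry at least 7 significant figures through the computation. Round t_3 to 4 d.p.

Secant update: t_(k+1) = t_k − f(t_k)·(t_k − t_(k-1))/(f(t_k) − f(t_(k-1))).
f(t_0) = -1.668510, f(t_1) = 0.799229
t_2 = 1.290000 - (0.799229)·(1.290000 - 0.741000)/(0.799229 - (-1.668510)) = 1.112195; f(t_2) = -0.439887
t_3 = 1.112195 - (-0.439887)·(1.112195 - 1.290000)/(-0.439887 - (0.799229)) = 1.175316; f(t_3) = -0.061825

1.1753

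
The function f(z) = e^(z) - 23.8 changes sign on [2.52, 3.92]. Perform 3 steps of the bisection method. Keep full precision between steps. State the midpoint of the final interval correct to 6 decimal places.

f(2.520000) = -11.371403, f(3.920000) = 26.600445 (opposite signs)
step 1: m = 3.220000, f(m) = 1.228120 > 0 → root in [2.520000, 3.220000]
step 2: m = 2.870000, f(m) = -6.162982 < 0 → root in [2.870000, 3.220000]
step 3: m = 3.045000, f(m) = -2.789969 < 0 → root in [3.045000, 3.220000]
Midpoint of [3.045000, 3.220000] = 3.132500

3.132500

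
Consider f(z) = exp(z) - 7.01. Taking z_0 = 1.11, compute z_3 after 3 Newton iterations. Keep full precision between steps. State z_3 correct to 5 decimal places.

1.95181

f'(z) = exp(z)
z_0 = 1.110000: f = -3.975642, f' = 3.034358 → z_1 = 1.110000 - (-3.975642)/(3.034358) = 2.420208
z_1 = 2.420208: f = 4.238202, f' = 11.248202 → z_2 = 2.420208 - (4.238202)/(11.248202) = 2.043419
z_2 = 2.043419: f = 0.706949, f' = 7.716949 → z_3 = 2.043419 - (0.706949)/(7.716949) = 1.951809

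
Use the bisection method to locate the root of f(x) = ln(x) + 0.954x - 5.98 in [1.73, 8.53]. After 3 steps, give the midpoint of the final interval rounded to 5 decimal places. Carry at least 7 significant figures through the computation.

4.70500

f(1.730000) = -3.781459, f(8.530000) = 4.301209 (opposite signs)
step 1: m = 5.130000, f(m) = 0.549126 > 0 → root in [1.730000, 5.130000]
step 2: m = 3.430000, f(m) = -1.475220 < 0 → root in [3.430000, 5.130000]
step 3: m = 4.280000, f(m) = -0.442927 < 0 → root in [4.280000, 5.130000]
Midpoint of [4.280000, 5.130000] = 4.705000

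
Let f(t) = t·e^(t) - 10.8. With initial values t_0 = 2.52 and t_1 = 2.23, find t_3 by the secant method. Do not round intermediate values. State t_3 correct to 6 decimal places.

1.836178

f(t_0) = 20.520064, f(t_1) = 9.938701
t_2 = 2.230000 - (9.938701)·(2.230000 - 2.520000)/(9.938701 - (20.520064)) = 1.957613; f(t_2) = 3.064605
t_3 = 1.957613 - (3.064605)·(1.957613 - 2.230000)/(3.064605 - (9.938701)) = 1.836178; f(t_3) = 0.717459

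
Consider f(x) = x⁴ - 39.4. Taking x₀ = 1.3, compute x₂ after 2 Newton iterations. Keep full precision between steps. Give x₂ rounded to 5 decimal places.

Newton update: x ← x − f(x)/f'(x).
f'(x) = 4x³
x_0 = 1.300000: f = -36.543900, f' = 8.788000 → x_1 = 1.300000 - (-36.543900)/(8.788000) = 5.458386
x_1 = 5.458386: f = 848.281392, f' = 650.508279 → x_2 = 5.458386 - (848.281392)/(650.508279) = 4.154358

4.15436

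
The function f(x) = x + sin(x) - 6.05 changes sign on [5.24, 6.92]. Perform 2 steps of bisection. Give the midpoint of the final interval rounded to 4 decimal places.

f(5.240000) = -1.674012, f(6.920000) = 1.464637 (opposite signs)
step 1: m = 6.080000, f(m) = -0.171790 < 0 → root in [6.080000, 6.920000]
step 2: m = 6.500000, f(m) = 0.665120 > 0 → root in [6.080000, 6.500000]
Midpoint of [6.080000, 6.500000] = 6.290000

6.2900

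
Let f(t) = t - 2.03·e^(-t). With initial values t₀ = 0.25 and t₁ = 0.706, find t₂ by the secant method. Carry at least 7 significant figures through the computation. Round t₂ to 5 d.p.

f(t_0) = -1.330966, f(t_1) = -0.296038
t_2 = 0.706000 - (-0.296038)·(0.706000 - 0.250000)/(-0.296038 - (-1.330966)) = 0.836437; f(t_2) = -0.043063

0.83644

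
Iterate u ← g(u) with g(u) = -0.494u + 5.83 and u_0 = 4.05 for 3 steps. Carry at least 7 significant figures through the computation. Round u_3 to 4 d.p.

3.8845

u_1 = g(4.050000) = 3.829300
u_2 = g(3.829300) = 3.938326
u_3 = g(3.938326) = 3.884467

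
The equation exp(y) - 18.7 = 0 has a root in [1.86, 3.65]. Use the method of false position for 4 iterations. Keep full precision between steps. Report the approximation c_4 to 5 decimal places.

f(1.860000) = -12.276263, f(3.650000) = 19.774666
step 1: c = 2.545612, f(c) = -5.948967 < 0 → new bracket [2.545612, 3.650000]
step 2: c = 2.801018, f(c) = -2.238602 < 0 → new bracket [2.801018, 3.650000]
step 3: c = 2.887354, f(c) = -0.754240 < 0 → new bracket [2.887354, 3.650000]
step 4: c = 2.915374, f(c) = -0.244290 < 0 → new bracket [2.915374, 3.650000]

2.91537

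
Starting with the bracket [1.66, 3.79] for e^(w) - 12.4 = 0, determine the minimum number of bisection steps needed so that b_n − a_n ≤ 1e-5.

18

Initial width b − a = 3.79 − 1.66 = 2.130000.
After n steps the width is (b−a)/2^n; need (b−a)/2^n ≤ 1e-5.
So n ≥ log₂(2.130000/1e-5) = log₂(213000.0000) ≈ 17.7005.
Hence n = 18.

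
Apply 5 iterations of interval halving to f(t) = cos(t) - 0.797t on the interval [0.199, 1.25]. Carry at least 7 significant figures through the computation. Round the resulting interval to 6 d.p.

f(0.199000) = 0.821662, f(1.250000) = -0.680928 (opposite signs)
step 1: m = 0.724500, f(m) = 0.171404 > 0 → root in [0.724500, 1.250000]
step 2: m = 0.987250, f(m) = -0.235851 < 0 → root in [0.724500, 0.987250]
step 3: m = 0.855875, f(m) = -0.026574 < 0 → root in [0.724500, 0.855875]
step 4: m = 0.790188, f(m) = 0.073933 > 0 → root in [0.790188, 0.855875]
step 5: m = 0.823031, f(m) = 0.024046 > 0 → root in [0.823031, 0.855875]

[0.823031, 0.855875]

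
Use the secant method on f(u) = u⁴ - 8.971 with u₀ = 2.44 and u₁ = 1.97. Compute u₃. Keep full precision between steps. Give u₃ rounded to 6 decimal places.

1.748243

f(u_0) = 26.474353, f(u_1) = 6.090385
u_2 = 1.970000 - (6.090385)·(1.970000 - 2.440000)/(6.090385 - (26.474353)) = 1.829572; f(u_2) = 2.233642
u_3 = 1.829572 - (2.233642)·(1.829572 - 1.970000)/(2.233642 - (6.090385)) = 1.748243; f(u_3) = 0.370291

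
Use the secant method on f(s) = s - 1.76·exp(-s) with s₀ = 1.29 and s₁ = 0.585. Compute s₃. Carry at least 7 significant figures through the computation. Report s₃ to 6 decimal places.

f(s_0) = 0.805523, f(s_1) = -0.395506
s_2 = 0.585000 - (-0.395506)·(0.585000 - 1.290000)/(-0.395506 - (0.805523)) = 0.817161; f(s_2) = 0.039797
s_3 = 0.817161 - (0.039797)·(0.817161 - 0.585000)/(0.039797 - (-0.395506)) = 0.795936; f(s_3) = 0.001896

0.795936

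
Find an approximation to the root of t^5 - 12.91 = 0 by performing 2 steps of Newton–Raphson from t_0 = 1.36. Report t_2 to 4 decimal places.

1.6981

f'(t) = 5t^4
t_0 = 1.360000: f = -8.257413, f' = 17.105101 → t_1 = 1.360000 - (-8.257413)/(17.105101) = 1.842746
t_1 = 1.842746: f = 8.338435, f' = 57.654281 → t_2 = 1.842746 - (8.338435)/(57.654281) = 1.698117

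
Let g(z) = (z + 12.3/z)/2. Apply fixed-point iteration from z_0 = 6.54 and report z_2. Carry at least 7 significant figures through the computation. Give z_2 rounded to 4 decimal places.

z_1 = g(6.540000) = 4.210367
z_2 = g(4.210367) = 3.565864

3.5659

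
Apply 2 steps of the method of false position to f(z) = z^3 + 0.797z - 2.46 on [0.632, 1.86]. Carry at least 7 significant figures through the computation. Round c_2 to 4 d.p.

1.0609

False-position update: c = (a·f(b) − b·f(a))/(f(b) − f(a)); replace the endpoint whose sign matches f(c).
f(0.632000) = -1.703860, f(1.860000) = 5.457276
step 1: c = 0.924180, f(c) = -0.934079 < 0 → new bracket [0.924180, 1.860000]
step 2: c = 1.060947, f(c) = -0.420213 < 0 → new bracket [1.060947, 1.860000]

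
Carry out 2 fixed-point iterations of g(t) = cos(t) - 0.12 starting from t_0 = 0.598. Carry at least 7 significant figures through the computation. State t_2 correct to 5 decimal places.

0.64066

t_1 = g(0.598000) = 0.706463
t_2 = g(0.706463) = 0.640663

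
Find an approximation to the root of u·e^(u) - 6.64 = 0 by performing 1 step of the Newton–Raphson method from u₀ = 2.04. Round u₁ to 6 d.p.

1.652957

f'(u) = (u + 1)·e^(u)
u_0 = 2.040000: f = 9.048843, f' = 23.379452 → u_1 = 2.040000 - (9.048843)/(23.379452) = 1.652957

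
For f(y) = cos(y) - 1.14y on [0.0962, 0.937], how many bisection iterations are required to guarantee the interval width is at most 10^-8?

27

Initial width b − a = 0.937 − 0.0962 = 0.840800.
After n steps the width is (b−a)/2^n; need (b−a)/2^n ≤ 10^-8.
So n ≥ log₂(0.840800/10^-8) = log₂(84080000.0000) ≈ 26.3253.
Hence n = 27.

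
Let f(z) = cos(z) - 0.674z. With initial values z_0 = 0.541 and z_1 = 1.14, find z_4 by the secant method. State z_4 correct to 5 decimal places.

f(z_0) = 0.492560, f(z_1) = -0.350765
z_2 = 1.140000 - (-0.350765)·(1.140000 - 0.541000)/(-0.350765 - (0.492560)) = 0.890857; f(z_2) = 0.028308
z_3 = 0.890857 - (0.028308)·(0.890857 - 1.140000)/(0.028308 - (-0.350765)) = 0.909462; f(z_3) = 0.001193
z_4 = 0.909462 - (0.001193)·(0.909462 - 0.890857)/(0.001193 - (0.028308)) = 0.910281; f(z_4) = -0.000005

0.91028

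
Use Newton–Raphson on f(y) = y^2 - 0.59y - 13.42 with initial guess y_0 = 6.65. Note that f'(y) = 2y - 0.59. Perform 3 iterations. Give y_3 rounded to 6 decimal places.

3.970381

y_0 = 6.650000: f = 26.879000, f' = 12.710000 → y_1 = 6.650000 - (26.879000)/(12.710000) = 4.535208
y_1 = 4.535208: f = 4.472343, f' = 8.480417 → y_2 = 4.535208 - (4.472343)/(8.480417) = 4.007835
y_2 = 4.007835: f = 0.278122, f' = 7.425671 → y_3 = 4.007835 - (0.278122)/(7.425671) = 3.970381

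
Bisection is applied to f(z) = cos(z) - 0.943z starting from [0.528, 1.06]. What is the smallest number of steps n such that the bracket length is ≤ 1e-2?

6

Initial width b − a = 1.06 − 0.528 = 0.532000.
After n steps the width is (b−a)/2^n; need (b−a)/2^n ≤ 1e-2.
So n ≥ log₂(0.532000/1e-2) = log₂(53.2000) ≈ 5.7334.
Hence n = 6.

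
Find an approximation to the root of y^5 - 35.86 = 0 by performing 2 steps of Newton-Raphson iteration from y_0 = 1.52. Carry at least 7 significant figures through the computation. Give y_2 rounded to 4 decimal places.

2.2148

f'(y) = 5y^4
y_0 = 1.520000: f = -27.746319, f' = 26.689741 → y_1 = 1.520000 - (-27.746319)/(26.689741) = 2.559587
y_1 = 2.559587: f = 74.002591, f' = 214.609960 → y_2 = 2.559587 - (74.002591)/(214.609960) = 2.214764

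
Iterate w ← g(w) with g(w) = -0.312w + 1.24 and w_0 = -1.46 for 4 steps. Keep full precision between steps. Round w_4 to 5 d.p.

w_1 = g(-1.460000) = 1.695520
w_2 = g(1.695520) = 0.710998
w_3 = g(0.710998) = 1.018169
w_4 = g(1.018169) = 0.922331

0.92233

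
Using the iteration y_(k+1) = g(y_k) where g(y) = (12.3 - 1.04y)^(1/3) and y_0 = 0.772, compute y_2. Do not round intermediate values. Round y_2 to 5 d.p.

y_1 = g(0.772000) = 2.256990
y_2 = g(2.256990) = 2.151035

2.15103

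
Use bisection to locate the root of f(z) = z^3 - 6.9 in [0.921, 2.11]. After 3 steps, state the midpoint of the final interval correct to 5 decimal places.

f(0.921000) = -6.118770, f(2.110000) = 2.493931 (opposite signs)
step 1: m = 1.515500, f(m) = -3.419290 < 0 → root in [1.515500, 2.110000]
step 2: m = 1.812750, f(m) = -0.943190 < 0 → root in [1.812750, 2.110000]
step 3: m = 1.961375, f(m) = 0.645394 > 0 → root in [1.812750, 1.961375]
Midpoint of [1.812750, 1.961375] = 1.887062

1.88706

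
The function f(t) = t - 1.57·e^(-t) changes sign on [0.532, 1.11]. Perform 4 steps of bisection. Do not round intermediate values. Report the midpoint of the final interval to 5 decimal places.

0.73069

f(0.532000) = -0.390263, f(1.110000) = 0.592592 (opposite signs)
step 1: m = 0.821000, f(m) = 0.130213 > 0 → root in [0.532000, 0.821000]
step 2: m = 0.676500, f(m) = -0.121677 < 0 → root in [0.676500, 0.821000]
step 3: m = 0.748750, f(m) = 0.006207 > 0 → root in [0.676500, 0.748750]
step 4: m = 0.712625, f(m) = -0.057233 < 0 → root in [0.712625, 0.748750]
Midpoint of [0.712625, 0.748750] = 0.730688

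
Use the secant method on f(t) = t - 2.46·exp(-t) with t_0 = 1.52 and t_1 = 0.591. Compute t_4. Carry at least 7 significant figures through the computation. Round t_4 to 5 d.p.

0.95066

f(t_0) = 0.981969, f(t_1) = -0.771282
t_2 = 0.591000 - (-0.771282)·(0.591000 - 1.520000)/(-0.771282 - (0.981969)) = 0.999681; f(t_2) = 0.094410
t_3 = 0.999681 - (0.094410)·(0.999681 - 0.591000)/(0.094410 - (-0.771282)) = 0.955112; f(t_3) = 0.008580
t_4 = 0.955112 - (0.008580)·(0.955112 - 0.999681)/(0.008580 - (0.094410)) = 0.950657; f(t_4) = -0.000102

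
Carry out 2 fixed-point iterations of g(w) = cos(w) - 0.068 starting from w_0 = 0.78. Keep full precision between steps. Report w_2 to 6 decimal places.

0.732352

w_1 = g(0.780000) = 0.642914
w_2 = g(0.642914) = 0.732352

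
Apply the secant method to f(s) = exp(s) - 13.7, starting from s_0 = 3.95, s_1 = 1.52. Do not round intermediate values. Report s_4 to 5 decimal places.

f(s_0) = 38.235367, f(s_1) = -9.127775
s_2 = 1.520000 - (-9.127775)·(1.520000 - 3.950000)/(-9.127775 - (38.235367)) = 1.988307; f(s_2) = -6.396841
s_3 = 1.988307 - (-6.396841)·(1.988307 - 1.520000)/(-6.396841 - (-9.127775)) = 3.085252; f(s_3) = 8.172987
s_4 = 3.085252 - (8.172987)·(3.085252 - 1.988307)/(8.172987 - (-6.396841)) = 2.469918; f(s_4) = -1.878526

2.46992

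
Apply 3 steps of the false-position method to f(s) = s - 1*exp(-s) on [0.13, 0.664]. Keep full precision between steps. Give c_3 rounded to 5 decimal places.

f(0.130000) = -0.748095, f(0.664000) = 0.149212
step 1: c = 0.575202, f(c) = 0.012611 > 0 → new bracket [0.130000, 0.575202]
step 2: c = 0.567822, f(c) = 0.001063 > 0 → new bracket [0.130000, 0.567822]
step 3: c = 0.567200, f(c) = 0.000090 > 0 → new bracket [0.130000, 0.567200]

0.56720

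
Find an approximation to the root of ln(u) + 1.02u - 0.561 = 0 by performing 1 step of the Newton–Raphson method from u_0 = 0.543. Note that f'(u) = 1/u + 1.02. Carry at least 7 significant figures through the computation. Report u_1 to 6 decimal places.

0.758887

Newton update: u ← u − f(u)/f'(u).
u_0 = 0.543000: f = -0.617786, f' = 2.861621 → u_1 = 0.543000 - (-0.617786)/(2.861621) = 0.758887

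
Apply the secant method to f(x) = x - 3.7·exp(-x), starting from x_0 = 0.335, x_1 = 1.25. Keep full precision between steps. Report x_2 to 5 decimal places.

1.18053

f(x_0) = -2.311751, f(x_1) = 0.189932
x_2 = 1.250000 - (0.189932)·(1.250000 - 0.335000)/(0.189932 - (-2.311751)) = 1.180532; f(x_2) = 0.044204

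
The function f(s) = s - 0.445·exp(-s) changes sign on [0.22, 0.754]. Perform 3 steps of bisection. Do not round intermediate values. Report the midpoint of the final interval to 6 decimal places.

f(0.220000) = -0.137121, f(0.754000) = 0.544636 (opposite signs)
step 1: m = 0.487000, f(m) = 0.213562 > 0 → root in [0.220000, 0.487000]
step 2: m = 0.353500, f(m) = 0.041009 > 0 → root in [0.220000, 0.353500]
step 3: m = 0.286750, f(m) = -0.047311 < 0 → root in [0.286750, 0.353500]
Midpoint of [0.286750, 0.353500] = 0.320125

0.320125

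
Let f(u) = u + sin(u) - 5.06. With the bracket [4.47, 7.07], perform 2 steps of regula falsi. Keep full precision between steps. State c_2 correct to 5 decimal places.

False-position update: c = (a·f(b) − b·f(a))/(f(b) − f(a)); replace the endpoint whose sign matches f(c).
f(4.470000) = -1.560767, f(7.070000) = 2.718108
step 1: c = 5.418379, f(c) = -0.402591 < 0 → new bracket [5.418379, 7.070000]
step 2: c = 5.631449, f(c) = -0.035119 < 0 → new bracket [5.631449, 7.070000]

5.63145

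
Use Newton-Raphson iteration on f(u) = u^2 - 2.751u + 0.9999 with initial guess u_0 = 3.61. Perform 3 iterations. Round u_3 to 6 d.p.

2.321400

f'(u) = 2u - 2.751
u_0 = 3.610000: f = 4.100890, f' = 4.469000 → u_1 = 3.610000 - (4.100890)/(4.469000) = 2.692370
u_1 = 2.692370: f = 0.842045, f' = 2.633739 → u_2 = 2.692370 - (0.842045)/(2.633739) = 2.372655
u_2 = 2.372655: f = 0.102218, f' = 1.994310 → u_3 = 2.372655 - (0.102218)/(1.994310) = 2.321400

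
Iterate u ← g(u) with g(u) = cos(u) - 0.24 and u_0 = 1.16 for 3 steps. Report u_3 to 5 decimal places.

u_1 = g(1.160000) = 0.159340
u_2 = g(0.159340) = 0.747332
u_3 = g(0.747332) = 0.493505

0.49350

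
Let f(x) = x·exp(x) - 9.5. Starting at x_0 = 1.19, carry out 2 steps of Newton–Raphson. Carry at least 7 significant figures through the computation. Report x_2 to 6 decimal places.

1.751707

f'(x) = (x + 1)·exp(x)
x_0 = 1.190000: f = -5.588373, f' = 7.198708 → x_1 = 1.190000 - (-5.588373)/(7.198708) = 1.966302
x_1 = 1.966302: f = 4.547677, f' = 21.191887 → x_2 = 1.966302 - (4.547677)/(21.191887) = 1.751707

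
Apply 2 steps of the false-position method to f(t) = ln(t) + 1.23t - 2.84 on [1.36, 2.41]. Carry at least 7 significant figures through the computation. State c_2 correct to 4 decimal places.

f(1.360000) = -0.859715, f(2.410000) = 1.003927
step 1: c = 1.844375, f(c) = 0.040721 > 0 → new bracket [1.360000, 1.844375]
step 2: c = 1.822469, f(c) = 0.001830 > 0 → new bracket [1.360000, 1.822469]

1.8225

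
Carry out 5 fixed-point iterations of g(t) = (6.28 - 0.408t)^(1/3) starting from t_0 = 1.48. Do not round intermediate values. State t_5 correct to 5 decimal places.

1.77128

t_1 = g(1.480000) = 1.783822
t_2 = g(1.783822) = 1.770741
t_3 = g(1.770741) = 1.771308
t_4 = g(1.771308) = 1.771284
t_5 = g(1.771284) = 1.771285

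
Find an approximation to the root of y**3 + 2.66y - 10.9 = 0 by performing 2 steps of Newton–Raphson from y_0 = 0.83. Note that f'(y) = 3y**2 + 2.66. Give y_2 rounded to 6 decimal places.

1.986938

Newton update: y ← y − f(y)/f'(y).
y_0 = 0.830000: f = -8.120413, f' = 4.726700 → y_1 = 0.830000 - (-8.120413)/(4.726700) = 2.547988
y_1 = 2.547988: f = 12.419801, f' = 22.136726 → y_2 = 2.547988 - (12.419801)/(22.136726) = 1.986938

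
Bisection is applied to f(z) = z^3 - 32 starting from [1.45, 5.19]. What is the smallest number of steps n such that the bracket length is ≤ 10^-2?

Initial width b − a = 5.19 − 1.45 = 3.740000.
After n steps the width is (b−a)/2^n; need (b−a)/2^n ≤ 10^-2.
So n ≥ log₂(3.740000/10^-2) = log₂(374.0000) ≈ 8.5469.
Hence n = 9.

9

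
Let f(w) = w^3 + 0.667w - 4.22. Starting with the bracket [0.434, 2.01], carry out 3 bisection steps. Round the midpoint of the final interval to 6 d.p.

f(0.434000) = -3.848775, f(2.010000) = 5.241271 (opposite signs)
step 1: m = 1.222000, f(m) = -1.580133 < 0 → root in [1.222000, 2.010000]
step 2: m = 1.616000, f(m) = 1.077985 > 0 → root in [1.222000, 1.616000]
step 3: m = 1.419000, f(m) = -0.416284 < 0 → root in [1.419000, 1.616000]
Midpoint of [1.419000, 1.616000] = 1.517500

1.517500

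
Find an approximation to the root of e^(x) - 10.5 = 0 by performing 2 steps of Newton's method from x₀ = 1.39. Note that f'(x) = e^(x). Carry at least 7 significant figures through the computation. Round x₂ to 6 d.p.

Newton update: x ← x − f(x)/f'(x).
x_0 = 1.390000: f = -6.485150, f' = 4.014850 → x_1 = 1.390000 - (-6.485150)/(4.014850) = 3.005291
x_1 = 3.005291: f = 9.692085, f' = 20.192085 → x_2 = 3.005291 - (9.692085)/(20.192085) = 2.525296

2.525296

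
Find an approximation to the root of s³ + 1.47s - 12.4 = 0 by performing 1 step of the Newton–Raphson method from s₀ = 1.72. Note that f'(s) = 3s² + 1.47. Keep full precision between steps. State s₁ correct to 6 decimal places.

2.182355

s_0 = 1.720000: f = -4.783152, f' = 10.345200 → s_1 = 1.720000 - (-4.783152)/(10.345200) = 2.182355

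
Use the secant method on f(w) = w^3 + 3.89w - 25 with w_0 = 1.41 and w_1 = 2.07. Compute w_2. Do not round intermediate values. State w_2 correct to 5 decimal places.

f(w_0) = -16.711879, f(w_1) = -8.077957
w_2 = 2.070000 - (-8.077957)·(2.070000 - 1.410000)/(-8.077957 - (-16.711879)) = 2.687501; f(w_2) = 4.865278

2.68750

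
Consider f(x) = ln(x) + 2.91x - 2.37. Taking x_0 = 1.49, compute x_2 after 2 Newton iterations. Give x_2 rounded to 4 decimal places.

f'(x) = 1/x + 2.91
x_0 = 1.490000: f = 2.364676, f' = 3.581141 → x_1 = 1.490000 - (2.364676)/(3.581141) = 0.829686
x_1 = 0.829686: f = -0.142320, f' = 4.115275 → x_2 = 0.829686 - (-0.142320)/(4.115275) = 0.864270

0.8643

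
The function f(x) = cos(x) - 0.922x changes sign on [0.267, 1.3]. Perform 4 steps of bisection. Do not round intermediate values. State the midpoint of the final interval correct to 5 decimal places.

0.75122

f(0.267000) = 0.718393, f(1.300000) = -0.931101 (opposite signs)
step 1: m = 0.783500, f(m) = -0.013939 < 0 → root in [0.267000, 0.783500]
step 2: m = 0.525250, f(m) = 0.380918 > 0 → root in [0.525250, 0.783500]
step 3: m = 0.654375, f(m) = 0.190095 > 0 → root in [0.654375, 0.783500]
step 4: m = 0.718938, f(m) = 0.089646 > 0 → root in [0.718938, 0.783500]
Midpoint of [0.718938, 0.783500] = 0.751219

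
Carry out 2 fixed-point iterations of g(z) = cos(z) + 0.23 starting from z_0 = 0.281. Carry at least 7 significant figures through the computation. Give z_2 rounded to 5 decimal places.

0.60094

z_1 = g(0.281000) = 1.190779
z_2 = g(1.190779) = 0.600937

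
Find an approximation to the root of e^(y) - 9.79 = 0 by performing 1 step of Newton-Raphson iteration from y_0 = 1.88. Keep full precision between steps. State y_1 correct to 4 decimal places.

2.3739

f'(y) = e^(y)
y_0 = 1.880000: f = -3.236495, f' = 6.553505 → y_1 = 1.880000 - (-3.236495)/(6.553505) = 2.373857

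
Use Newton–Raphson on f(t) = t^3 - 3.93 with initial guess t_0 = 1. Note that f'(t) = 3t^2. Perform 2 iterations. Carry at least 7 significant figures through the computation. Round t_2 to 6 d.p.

Newton update: t ← t − f(t)/f'(t).
t_0 = 1.000000: f = -2.930000, f' = 3.000000 → t_1 = 1.000000 - (-2.930000)/(3.000000) = 1.976667
t_1 = 1.976667: f = 3.793254, f' = 11.721633 → t_2 = 1.976667 - (3.793254)/(11.721633) = 1.653055

1.653055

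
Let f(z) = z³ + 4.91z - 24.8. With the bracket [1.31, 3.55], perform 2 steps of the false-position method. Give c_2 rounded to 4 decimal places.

False-position update: c = (a·f(b) − b·f(a))/(f(b) − f(a)); replace the endpoint whose sign matches f(c).
f(1.310000) = -16.119809, f(3.550000) = 37.369375
step 1: c = 1.985059, f(c) = -7.231311 < 0 → new bracket [1.985059, 3.550000]
step 2: c = 2.238790, f(c) = -2.586317 < 0 → new bracket [2.238790, 3.550000]

2.2388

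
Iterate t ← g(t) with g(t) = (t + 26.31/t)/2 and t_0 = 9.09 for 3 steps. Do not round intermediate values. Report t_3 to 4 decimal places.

5.1297

t_1 = g(9.090000) = 5.992195
t_2 = g(5.992195) = 5.191453
t_3 = g(5.191453) = 5.129699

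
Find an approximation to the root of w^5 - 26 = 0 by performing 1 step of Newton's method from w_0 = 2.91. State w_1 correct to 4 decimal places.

f'(w) = 5w^4
w_0 = 2.910000: f = 182.672368, f' = 358.543588 → w_1 = 2.910000 - (182.672368)/(358.543588) = 2.400516

2.4005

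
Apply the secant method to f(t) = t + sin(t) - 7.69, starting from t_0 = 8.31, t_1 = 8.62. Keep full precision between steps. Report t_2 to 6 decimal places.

4.768611

f(t_0) = 1.517813, f(t_1) = 1.650677
t_2 = 8.620000 - (1.650677)·(8.620000 - 8.310000)/(1.650677 - (1.517813)) = 4.768611; f(t_2) = -3.919809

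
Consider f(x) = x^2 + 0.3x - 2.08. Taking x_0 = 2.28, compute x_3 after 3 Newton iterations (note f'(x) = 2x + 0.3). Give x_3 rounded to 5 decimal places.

1.30005

Newton update: x ← x − f(x)/f'(x).
x_0 = 2.280000: f = 3.802400, f' = 4.860000 → x_1 = 2.280000 - (3.802400)/(4.860000) = 1.497613
x_1 = 1.497613: f = 0.612129, f' = 3.295226 → x_2 = 1.497613 - (0.612129)/(3.295226) = 1.311851
x_2 = 1.311851: f = 0.034508, f' = 2.923702 → x_3 = 1.311851 - (0.034508)/(2.923702) = 1.300048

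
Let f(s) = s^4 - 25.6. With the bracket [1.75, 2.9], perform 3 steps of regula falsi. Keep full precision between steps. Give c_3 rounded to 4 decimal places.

2.2246

f(1.750000) = -16.221094, f(2.900000) = 45.128100
step 1: c = 2.054067, f(c) = -7.798430 < 0 → new bracket [2.054067, 2.900000]
step 2: c = 2.178710, f(c) = -3.068088 < 0 → new bracket [2.178710, 2.900000]
step 3: c = 2.224626, f(c) = -1.107765 < 0 → new bracket [2.224626, 2.900000]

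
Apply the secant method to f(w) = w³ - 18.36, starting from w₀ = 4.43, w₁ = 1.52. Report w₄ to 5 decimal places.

Secant update: w_(k+1) = w_k − f(w_k)·(w_k − w_(k-1))/(f(w_k) − f(w_(k-1))).
f(w_0) = 68.578307, f(w_1) = -14.848192
w_2 = 1.520000 - (-14.848192)·(1.520000 - 4.430000)/(-14.848192 - (68.578307)) = 2.037920; f(w_2) = -9.896280
w_3 = 2.037920 - (-9.896280)·(2.037920 - 1.520000)/(-9.896280 - (-14.848192)) = 3.072970; f(w_3) = 10.658513
w_4 = 3.072970 - (10.658513)·(3.072970 - 2.037920)/(10.658513 - (-9.896280)) = 2.536254; f(w_4) = -2.045337

2.53625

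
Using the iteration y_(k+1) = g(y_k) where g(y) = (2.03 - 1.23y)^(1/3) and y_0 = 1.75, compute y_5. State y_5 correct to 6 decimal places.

y_1 = g(1.750000) = -0.496644
y_2 = g(-0.496644) = 1.382237
y_3 = g(1.382237) = 0.690937
y_4 = g(0.690937) = 1.056766
y_5 = g(1.056766) = 0.900484

0.900484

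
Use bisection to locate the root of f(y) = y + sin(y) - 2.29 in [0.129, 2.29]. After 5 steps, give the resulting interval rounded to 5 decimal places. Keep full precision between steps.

f(0.129000) = -2.032357, f(2.290000) = 0.752331 (opposite signs)
step 1: m = 1.209500, f(m) = -0.145061 < 0 → root in [1.209500, 2.290000]
step 2: m = 1.749750, f(m) = 0.443780 > 0 → root in [1.209500, 1.749750]
step 3: m = 1.479625, f(m) = 0.185472 > 0 → root in [1.209500, 1.479625]
step 4: m = 1.344562, f(m) = 0.029081 > 0 → root in [1.209500, 1.344562]
step 5: m = 1.277031, f(m) = -0.055808 < 0 → root in [1.277031, 1.344562]

[1.27703, 1.34456]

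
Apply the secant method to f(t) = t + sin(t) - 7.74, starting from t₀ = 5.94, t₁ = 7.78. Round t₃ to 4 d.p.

7.0176

f(t_0) = -2.136488, f(t_1) = 1.037265
t_2 = 7.780000 - (1.037265)·(7.780000 - 5.940000)/(1.037265 - (-2.136488)) = 7.178640; f(t_2) = 0.219134
t_3 = 7.178640 - (0.219134)·(7.178640 - 7.780000)/(0.219134 - (1.037265)) = 7.017568; f(t_3) = -0.052303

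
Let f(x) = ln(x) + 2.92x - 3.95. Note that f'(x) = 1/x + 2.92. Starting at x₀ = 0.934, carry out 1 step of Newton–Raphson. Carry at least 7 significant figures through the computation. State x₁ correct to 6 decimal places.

1.257505

Newton update: x ← x − f(x)/f'(x).
x_0 = 0.934000: f = -1.290999, f' = 3.990664 → x_1 = 0.934000 - (-1.290999)/(3.990664) = 1.257505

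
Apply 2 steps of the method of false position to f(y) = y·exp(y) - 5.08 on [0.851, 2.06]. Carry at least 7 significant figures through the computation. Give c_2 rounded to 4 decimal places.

1.2391

f(0.851000) = -3.086968, f(2.060000) = 11.082698
step 1: c = 1.114390, f(c) = -1.683666 < 0 → new bracket [1.114390, 2.060000]
step 2: c = 1.239100, f(c) = -0.802004 < 0 → new bracket [1.239100, 2.060000]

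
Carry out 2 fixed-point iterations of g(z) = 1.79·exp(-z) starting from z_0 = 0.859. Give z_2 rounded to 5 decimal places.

z_1 = g(0.859000) = 0.758218
z_2 = g(0.758218) = 0.838616

0.83862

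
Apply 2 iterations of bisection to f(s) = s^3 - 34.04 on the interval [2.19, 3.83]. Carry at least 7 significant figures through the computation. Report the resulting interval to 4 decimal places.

f(2.190000) = -23.536541, f(3.830000) = 22.141887 (opposite signs)
step 1: m = 3.010000, f(m) = -6.769099 < 0 → root in [3.010000, 3.830000]
step 2: m = 3.420000, f(m) = 5.961688 > 0 → root in [3.010000, 3.420000]

[3.0100, 3.4200]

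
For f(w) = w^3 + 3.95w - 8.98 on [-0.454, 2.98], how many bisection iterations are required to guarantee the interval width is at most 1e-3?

Initial width b − a = 2.98 − -0.454 = 3.434000.
After n steps the width is (b−a)/2^n; need (b−a)/2^n ≤ 1e-3.
So n ≥ log₂(3.434000/1e-3) = log₂(3434.0000) ≈ 11.7457.
Hence n = 12.

12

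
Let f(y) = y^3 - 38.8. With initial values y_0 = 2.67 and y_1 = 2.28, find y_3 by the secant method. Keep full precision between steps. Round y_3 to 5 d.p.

3.25123

f(y_0) = -19.765837, f(y_1) = -26.947648
y_2 = 2.280000 - (-26.947648)·(2.280000 - 2.670000)/(-26.947648 - (-19.765837)) = 3.743361; f(y_2) = 13.654791
y_3 = 3.743361 - (13.654791)·(3.743361 - 2.280000)/(13.654791 - (-26.947648)) = 3.251226; f(y_3) = -4.433016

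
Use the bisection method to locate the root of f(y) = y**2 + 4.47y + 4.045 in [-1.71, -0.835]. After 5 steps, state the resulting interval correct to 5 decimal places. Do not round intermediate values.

f(-1.710000) = -0.674600, f(-0.835000) = 1.009775 (opposite signs)
step 1: m = -1.272500, f(m) = -0.023819 < 0 → root in [-1.272500, -0.835000]
step 2: m = -1.053750, f(m) = 0.445127 > 0 → root in [-1.272500, -1.053750]
step 3: m = -1.163125, f(m) = 0.198691 > 0 → root in [-1.272500, -1.163125]
step 4: m = -1.217812, f(m) = 0.084445 > 0 → root in [-1.272500, -1.217812]
step 5: m = -1.245156, f(m) = 0.029566 > 0 → root in [-1.272500, -1.245156]

[-1.27250, -1.24516]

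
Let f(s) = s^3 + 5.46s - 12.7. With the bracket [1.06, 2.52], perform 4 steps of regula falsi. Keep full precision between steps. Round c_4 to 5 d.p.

1.58586

f(1.060000) = -5.721384, f(2.520000) = 17.062208
step 1: c = 1.426633, f(c) = -2.006982 < 0 → new bracket [1.426633, 2.520000]
step 2: c = 1.541707, f(c) = -0.617856 < 0 → new bracket [1.541707, 2.520000]
step 3: c = 1.575895, f(c) = -0.181965 < 0 → new bracket [1.575895, 2.520000]
step 4: c = 1.585857, f(c) = -0.052876 < 0 → new bracket [1.585857, 2.520000]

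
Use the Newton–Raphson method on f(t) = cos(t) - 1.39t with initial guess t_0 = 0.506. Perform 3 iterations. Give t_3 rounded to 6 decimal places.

Newton update: t ← t − f(t)/f'(t).
f'(t) = -sin(t) - 1.39
t_0 = 0.506000: f = 0.171350, f' = -1.874682 → t_1 = 0.506000 - (0.171350)/(-1.874682) = 0.597402
t_1 = 0.597402: f = -0.003590, f' = -1.952497 → t_2 = 0.597402 - (-0.003590)/(-1.952497) = 0.595564
t_2 = 0.595564: f = -0.000001, f' = -1.950976 → t_3 = 0.595564 - (-0.000001)/(-1.950976) = 0.595563

0.595563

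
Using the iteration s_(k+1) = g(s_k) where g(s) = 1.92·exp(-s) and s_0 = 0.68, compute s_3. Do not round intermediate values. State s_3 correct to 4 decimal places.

0.9291

s_1 = g(0.680000) = 0.972705
s_2 = g(0.972705) = 0.725874
s_3 = g(0.725874) = 0.929091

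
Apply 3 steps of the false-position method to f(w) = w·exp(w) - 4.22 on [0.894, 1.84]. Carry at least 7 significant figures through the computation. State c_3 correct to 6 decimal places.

1.212858

False-position update: c = (a·f(b) − b·f(a))/(f(b) − f(a)); replace the endpoint whose sign matches f(c).
f(0.894000) = -2.034269, f(1.840000) = 7.365630
step 1: c = 1.098728, f(c) = -0.923438 < 0 → new bracket [1.098728, 1.840000]
step 2: c = 1.181308, f(c) = -0.370547 < 0 → new bracket [1.181308, 1.840000]
step 3: c = 1.212858, f(c) = -0.141055 < 0 → new bracket [1.212858, 1.840000]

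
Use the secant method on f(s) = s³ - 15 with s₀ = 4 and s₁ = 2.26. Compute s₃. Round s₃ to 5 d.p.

2.47453

f(s_0) = 49.000000, f(s_1) = -3.456824
s_2 = 2.260000 - (-3.456824)·(2.260000 - 4.000000)/(-3.456824 - (49.000000)) = 2.374663; f(s_2) = -1.609212
s_3 = 2.374663 - (-1.609212)·(2.374663 - 2.260000)/(-1.609212 - (-3.456824)) = 2.474531; f(s_3) = 0.152314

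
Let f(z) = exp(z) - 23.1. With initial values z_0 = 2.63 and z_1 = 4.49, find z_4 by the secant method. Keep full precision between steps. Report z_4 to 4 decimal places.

3.1630

f(z_0) = -9.226230, f(z_1) = 66.021446
z_2 = 4.490000 - (66.021446)·(4.490000 - 2.630000)/(66.021446 - (-9.226230)) = 2.858057; f(z_2) = -5.672361
z_3 = 2.858057 - (-5.672361)·(2.858057 - 4.490000)/(-5.672361 - (66.021446)) = 2.987175; f(z_3) = -3.270406
z_4 = 2.987175 - (-3.270406)·(2.987175 - 2.858057)/(-3.270406 - (-5.672361)) = 3.162977; f(z_4) = 0.540882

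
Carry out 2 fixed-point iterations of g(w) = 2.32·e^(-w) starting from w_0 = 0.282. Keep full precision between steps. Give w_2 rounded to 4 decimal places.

w_1 = g(0.282000) = 1.749915
w_2 = g(1.749915) = 0.403190

0.4032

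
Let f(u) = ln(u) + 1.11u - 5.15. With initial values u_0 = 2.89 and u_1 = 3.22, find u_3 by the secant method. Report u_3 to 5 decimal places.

f(u_0) = -0.880843, f(u_1) = -0.406419
u_2 = 3.220000 - (-0.406419)·(3.220000 - 2.890000)/(-0.406419 - (-0.880843)) = 3.502696; f(u_2) = -0.008474
u_3 = 3.502696 - (-0.008474)·(3.502696 - 3.220000)/(-0.008474 - (-0.406419)) = 3.508716; f(u_3) = -0.000075

3.50872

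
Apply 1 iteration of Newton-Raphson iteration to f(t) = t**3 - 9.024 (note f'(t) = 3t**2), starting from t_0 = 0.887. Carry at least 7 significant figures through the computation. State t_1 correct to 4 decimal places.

Newton update: t ← t − f(t)/f'(t).
t_0 = 0.887000: f = -8.326136, f' = 2.360307 → t_1 = 0.887000 - (-8.326136)/(2.360307) = 4.414565

4.4146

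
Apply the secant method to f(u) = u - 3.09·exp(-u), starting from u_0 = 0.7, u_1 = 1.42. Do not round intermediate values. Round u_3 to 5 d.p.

f(u_0) = -0.834449, f(u_1) = 0.673104
u_2 = 1.420000 - (0.673104)·(1.420000 - 0.700000)/(0.673104 - (-0.834449)) = 1.098529; f(u_2) = 0.068443
u_3 = 1.098529 - (0.068443)·(1.098529 - 1.420000)/(0.068443 - (0.673104)) = 1.062141; f(u_3) = -0.006118

1.06214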